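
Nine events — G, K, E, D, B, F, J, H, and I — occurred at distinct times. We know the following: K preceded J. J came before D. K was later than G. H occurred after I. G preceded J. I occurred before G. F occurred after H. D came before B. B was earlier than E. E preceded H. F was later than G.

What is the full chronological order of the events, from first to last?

The constraints fix every adjacent pair, so only one ordering works:
I → G → K → J → D → B → E → H → F.

I, G, K, J, D, B, E, H, F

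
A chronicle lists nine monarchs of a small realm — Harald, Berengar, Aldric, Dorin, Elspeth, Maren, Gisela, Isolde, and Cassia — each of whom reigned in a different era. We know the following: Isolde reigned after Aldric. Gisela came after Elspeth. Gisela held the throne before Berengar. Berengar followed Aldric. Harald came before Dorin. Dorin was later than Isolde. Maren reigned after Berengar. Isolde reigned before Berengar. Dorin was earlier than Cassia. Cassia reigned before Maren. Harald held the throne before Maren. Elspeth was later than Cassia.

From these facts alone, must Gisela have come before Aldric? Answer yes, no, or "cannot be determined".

no

Tracing the constraints gives Aldric → Isolde → Dorin → Cassia → Elspeth → Gisela, so Aldric must come before Gisela.
That means Gisela cannot be before Aldric.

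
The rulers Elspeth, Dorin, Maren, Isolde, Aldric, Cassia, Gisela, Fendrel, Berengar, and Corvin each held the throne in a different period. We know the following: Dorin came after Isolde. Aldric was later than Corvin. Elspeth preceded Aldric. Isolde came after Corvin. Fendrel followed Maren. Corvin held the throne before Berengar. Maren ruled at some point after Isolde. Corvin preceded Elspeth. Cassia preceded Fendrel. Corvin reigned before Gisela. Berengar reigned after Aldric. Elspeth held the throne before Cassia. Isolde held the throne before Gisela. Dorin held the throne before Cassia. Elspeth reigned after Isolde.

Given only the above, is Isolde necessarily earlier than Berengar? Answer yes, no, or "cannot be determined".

Chain the constraints: Isolde → Elspeth → Aldric → Berengar. Each link is directly stated, so Isolde comes before Berengar.

yes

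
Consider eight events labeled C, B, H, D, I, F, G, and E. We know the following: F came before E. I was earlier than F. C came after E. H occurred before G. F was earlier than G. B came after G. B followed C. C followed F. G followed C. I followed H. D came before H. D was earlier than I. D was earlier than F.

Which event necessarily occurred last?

B

Every other event has a chain of constraints placing it before B, so B is last.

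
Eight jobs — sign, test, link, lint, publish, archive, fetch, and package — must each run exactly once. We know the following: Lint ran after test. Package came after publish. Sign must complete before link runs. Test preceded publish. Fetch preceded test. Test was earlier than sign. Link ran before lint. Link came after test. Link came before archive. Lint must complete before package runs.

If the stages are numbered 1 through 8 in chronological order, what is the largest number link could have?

Link must come before archive, lint, and package — 3 stages forced after it.
Everything else can be placed before link in some valid order, so link can sit as late as position 8 − 3 = 5.

5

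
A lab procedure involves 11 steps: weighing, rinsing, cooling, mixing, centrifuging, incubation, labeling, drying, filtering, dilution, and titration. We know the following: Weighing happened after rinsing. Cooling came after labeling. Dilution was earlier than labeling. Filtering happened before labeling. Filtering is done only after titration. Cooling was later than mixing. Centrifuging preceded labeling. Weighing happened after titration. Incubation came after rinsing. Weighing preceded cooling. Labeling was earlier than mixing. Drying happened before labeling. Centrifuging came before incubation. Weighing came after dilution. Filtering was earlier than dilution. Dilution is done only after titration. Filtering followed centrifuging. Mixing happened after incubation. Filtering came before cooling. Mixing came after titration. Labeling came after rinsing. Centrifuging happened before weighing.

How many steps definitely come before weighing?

5

Directly stated before weighing: centrifuging, dilution, rinsing, and titration.
Filtering reaches weighing via filtering → dilution → weighing.
No chain forces drying (or any of the others) ahead of weighing.
That's centrifuging, dilution, filtering, rinsing, and titration — 5 in all.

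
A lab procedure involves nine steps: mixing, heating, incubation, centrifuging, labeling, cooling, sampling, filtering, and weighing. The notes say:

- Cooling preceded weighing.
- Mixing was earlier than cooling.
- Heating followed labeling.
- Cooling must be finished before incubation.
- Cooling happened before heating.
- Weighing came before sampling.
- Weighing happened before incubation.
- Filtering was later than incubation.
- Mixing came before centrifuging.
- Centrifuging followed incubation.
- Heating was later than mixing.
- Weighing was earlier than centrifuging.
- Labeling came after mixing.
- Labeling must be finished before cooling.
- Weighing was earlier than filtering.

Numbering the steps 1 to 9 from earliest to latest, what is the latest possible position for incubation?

7

Incubation must come before centrifuging and filtering — 2 steps forced after it.
Everything else can be placed before incubation in some valid order, so incubation can sit as late as position 9 − 2 = 7.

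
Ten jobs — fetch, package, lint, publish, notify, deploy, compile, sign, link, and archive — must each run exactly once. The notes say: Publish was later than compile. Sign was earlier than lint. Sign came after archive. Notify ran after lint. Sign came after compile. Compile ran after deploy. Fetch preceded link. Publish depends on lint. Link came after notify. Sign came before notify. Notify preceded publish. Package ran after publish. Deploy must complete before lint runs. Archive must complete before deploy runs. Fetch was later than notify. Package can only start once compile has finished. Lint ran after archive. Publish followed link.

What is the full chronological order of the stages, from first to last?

The constraints fix every adjacent pair, so only one ordering works:
archive → deploy → compile → sign → lint → notify → fetch → link → publish → package.

archive, deploy, compile, sign, lint, notify, fetch, link, publish, package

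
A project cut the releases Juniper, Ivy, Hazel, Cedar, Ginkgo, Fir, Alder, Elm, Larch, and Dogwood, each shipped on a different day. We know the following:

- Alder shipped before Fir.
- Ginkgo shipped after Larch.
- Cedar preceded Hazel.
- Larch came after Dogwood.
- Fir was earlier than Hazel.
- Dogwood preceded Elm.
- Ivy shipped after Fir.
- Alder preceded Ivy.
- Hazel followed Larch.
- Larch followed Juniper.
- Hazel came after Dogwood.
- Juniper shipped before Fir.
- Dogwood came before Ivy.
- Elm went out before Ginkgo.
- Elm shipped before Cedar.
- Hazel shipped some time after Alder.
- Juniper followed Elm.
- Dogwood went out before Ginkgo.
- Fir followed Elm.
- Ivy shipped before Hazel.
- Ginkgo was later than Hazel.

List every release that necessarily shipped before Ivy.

Directly stated before Ivy: Alder, Dogwood, and Fir.
Elm reaches Ivy via Elm → Fir → Ivy.
Juniper reaches Ivy via Juniper → Fir → Ivy.
No chain forces Hazel (or any of the others) ahead of Ivy.

Alder, Dogwood, Elm, Fir, Juniper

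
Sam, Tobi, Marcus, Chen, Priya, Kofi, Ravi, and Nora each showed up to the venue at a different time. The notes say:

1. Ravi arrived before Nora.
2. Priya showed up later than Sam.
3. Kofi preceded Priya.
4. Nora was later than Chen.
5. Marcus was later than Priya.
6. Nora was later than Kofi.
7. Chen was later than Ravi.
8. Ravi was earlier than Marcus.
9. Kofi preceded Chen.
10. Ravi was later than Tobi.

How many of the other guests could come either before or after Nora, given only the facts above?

3

Forced before Nora: Chen, Kofi, Ravi, and Tobi.
That leaves Marcus, Priya, and Sam with no forced order relative to Nora — 3.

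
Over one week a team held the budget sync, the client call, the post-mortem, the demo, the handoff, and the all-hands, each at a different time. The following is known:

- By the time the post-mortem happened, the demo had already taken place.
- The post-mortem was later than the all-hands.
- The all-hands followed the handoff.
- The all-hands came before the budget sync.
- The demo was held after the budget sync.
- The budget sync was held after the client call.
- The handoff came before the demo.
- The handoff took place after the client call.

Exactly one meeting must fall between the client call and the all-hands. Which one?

the handoff

Tracing the constraints gives the client call → the handoff → the all-hands, so the handoff sits after the client call and before the all-hands.
No other meeting is forced both after the client call and before the all-hands.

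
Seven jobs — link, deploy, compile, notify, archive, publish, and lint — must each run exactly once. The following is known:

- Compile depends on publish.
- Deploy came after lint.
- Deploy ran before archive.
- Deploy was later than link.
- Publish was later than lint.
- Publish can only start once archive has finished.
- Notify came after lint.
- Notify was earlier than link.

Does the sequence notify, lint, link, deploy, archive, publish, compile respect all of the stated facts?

The constraints require lint before notify, but in the proposed sequence notify appears ahead of lint. That one violation is enough.

no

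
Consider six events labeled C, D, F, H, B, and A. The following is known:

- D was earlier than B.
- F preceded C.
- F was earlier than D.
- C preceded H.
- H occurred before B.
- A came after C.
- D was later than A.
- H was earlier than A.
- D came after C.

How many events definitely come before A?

Directly stated before A: C and H.
F reaches A via F → C → A.
That's C, F, and H — 3 in all.

3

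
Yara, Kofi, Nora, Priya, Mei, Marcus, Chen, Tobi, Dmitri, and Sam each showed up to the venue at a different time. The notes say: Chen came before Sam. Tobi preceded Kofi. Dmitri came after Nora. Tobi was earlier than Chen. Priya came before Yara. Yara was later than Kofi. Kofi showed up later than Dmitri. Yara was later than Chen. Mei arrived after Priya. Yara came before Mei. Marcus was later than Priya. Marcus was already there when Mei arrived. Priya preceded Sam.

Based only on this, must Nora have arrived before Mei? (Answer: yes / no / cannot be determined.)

Chain the constraints: Nora → Dmitri → Kofi → Yara → Mei. Each link is directly stated, so Nora comes before Mei.

yes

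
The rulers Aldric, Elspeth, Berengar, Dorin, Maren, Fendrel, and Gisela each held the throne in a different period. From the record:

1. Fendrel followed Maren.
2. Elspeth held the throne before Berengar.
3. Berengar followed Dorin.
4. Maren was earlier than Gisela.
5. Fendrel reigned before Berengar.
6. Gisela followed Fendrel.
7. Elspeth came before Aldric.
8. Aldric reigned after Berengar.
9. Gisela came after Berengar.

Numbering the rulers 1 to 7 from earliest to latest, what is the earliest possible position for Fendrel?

2

Maren must come before Fendrel — 1 forced predecessor.
Nothing else is forced ahead of Fendrel, so their earliest slot is position 1 + 1 = 2.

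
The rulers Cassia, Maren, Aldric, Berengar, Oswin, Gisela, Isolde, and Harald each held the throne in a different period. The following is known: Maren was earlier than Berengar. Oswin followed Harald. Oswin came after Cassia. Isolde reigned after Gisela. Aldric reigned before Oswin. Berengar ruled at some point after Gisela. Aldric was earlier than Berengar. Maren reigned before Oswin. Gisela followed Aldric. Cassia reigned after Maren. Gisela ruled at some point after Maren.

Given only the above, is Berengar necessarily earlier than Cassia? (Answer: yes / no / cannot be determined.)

No chain of stated constraints runs from Berengar to Cassia, and none runs from Cassia to Berengar either.
So the relative order of Berengar and Cassia is not fixed by the given facts.

cannot be determined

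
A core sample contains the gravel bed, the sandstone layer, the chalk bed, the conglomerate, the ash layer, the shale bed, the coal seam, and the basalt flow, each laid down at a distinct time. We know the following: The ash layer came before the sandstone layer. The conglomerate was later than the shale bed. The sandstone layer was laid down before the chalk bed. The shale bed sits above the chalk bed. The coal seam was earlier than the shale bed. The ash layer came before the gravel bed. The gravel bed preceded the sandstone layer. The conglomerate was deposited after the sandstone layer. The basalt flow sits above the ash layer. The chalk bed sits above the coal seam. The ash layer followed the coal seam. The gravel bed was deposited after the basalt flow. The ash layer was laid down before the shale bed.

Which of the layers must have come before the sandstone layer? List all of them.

the ash layer, the basalt flow, the coal seam, the gravel bed

Directly stated before the sandstone layer: the ash layer and the gravel bed.
The basalt flow reaches the sandstone layer via the basalt flow → the gravel bed → the sandstone layer.
The coal seam reaches the sandstone layer via the coal seam → the ash layer → the sandstone layer.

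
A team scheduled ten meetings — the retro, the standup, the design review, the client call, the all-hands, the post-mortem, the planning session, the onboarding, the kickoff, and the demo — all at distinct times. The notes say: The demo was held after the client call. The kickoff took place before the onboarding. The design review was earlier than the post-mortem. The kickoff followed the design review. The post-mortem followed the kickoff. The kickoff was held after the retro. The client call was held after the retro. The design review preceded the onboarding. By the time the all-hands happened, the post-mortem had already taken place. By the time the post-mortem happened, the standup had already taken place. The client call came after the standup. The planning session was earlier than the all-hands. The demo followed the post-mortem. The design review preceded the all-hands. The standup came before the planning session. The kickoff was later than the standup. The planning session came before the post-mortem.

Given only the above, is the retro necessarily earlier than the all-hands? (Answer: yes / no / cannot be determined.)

yes

Chain the constraints: the retro → the kickoff → the post-mortem → the all-hands. Each link is directly stated, so the retro comes before the all-hands.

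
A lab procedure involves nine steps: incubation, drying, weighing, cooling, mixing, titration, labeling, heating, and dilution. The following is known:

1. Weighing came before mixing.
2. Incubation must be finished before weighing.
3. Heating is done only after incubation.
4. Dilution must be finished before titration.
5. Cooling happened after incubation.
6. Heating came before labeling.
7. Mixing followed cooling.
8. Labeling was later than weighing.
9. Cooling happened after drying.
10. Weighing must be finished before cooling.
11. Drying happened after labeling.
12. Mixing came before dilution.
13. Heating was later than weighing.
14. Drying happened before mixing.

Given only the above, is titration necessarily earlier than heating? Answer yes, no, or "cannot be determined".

Tracing the constraints gives heating → labeling → drying → mixing → dilution → titration, so heating must come before titration.
That means titration cannot be before heating.

no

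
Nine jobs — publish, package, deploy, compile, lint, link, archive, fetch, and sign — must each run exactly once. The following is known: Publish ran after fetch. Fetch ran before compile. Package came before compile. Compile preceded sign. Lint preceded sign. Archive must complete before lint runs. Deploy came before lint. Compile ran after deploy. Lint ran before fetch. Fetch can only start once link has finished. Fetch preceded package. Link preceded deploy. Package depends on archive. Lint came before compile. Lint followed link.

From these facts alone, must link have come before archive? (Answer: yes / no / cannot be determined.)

cannot be determined

No chain of stated constraints runs from link to archive, and none runs from archive to link either.
So the relative order of link and archive is not fixed by the given facts.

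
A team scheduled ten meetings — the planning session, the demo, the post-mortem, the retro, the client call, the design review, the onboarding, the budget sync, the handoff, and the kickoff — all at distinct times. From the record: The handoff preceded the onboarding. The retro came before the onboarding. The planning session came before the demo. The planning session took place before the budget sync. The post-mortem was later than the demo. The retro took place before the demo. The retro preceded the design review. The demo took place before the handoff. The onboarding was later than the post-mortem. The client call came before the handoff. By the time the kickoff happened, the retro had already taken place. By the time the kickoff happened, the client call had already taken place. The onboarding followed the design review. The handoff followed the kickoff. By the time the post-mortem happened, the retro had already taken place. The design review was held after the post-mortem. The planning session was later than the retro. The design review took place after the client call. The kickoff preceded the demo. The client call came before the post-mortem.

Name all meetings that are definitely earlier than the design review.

the client call, the demo, the kickoff, the planning session, the post-mortem, the retro

Directly stated before the design review: the client call, the post-mortem, and the retro.
The demo reaches the design review via the demo → the post-mortem → the design review.
The kickoff reaches the design review via the kickoff → the demo → the post-mortem → the design review.
The planning session reaches the design review via the planning session → the demo → the post-mortem → the design review.
No chain forces the onboarding (or any of the others) ahead of the design review.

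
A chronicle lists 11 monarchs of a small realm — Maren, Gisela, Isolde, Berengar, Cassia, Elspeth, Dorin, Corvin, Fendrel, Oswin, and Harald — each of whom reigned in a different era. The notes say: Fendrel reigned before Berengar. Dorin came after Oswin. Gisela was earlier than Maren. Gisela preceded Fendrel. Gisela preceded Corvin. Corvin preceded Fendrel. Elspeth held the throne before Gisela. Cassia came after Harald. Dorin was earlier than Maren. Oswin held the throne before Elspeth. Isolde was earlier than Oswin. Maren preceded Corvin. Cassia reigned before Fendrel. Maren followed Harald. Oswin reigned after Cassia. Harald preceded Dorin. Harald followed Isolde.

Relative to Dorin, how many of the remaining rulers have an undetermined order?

2

Forced before Dorin: Cassia, Harald, Isolde, and Oswin; forced after Dorin: Berengar, Corvin, Fendrel, and Maren.
That leaves Elspeth and Gisela with no forced order relative to Dorin — 2.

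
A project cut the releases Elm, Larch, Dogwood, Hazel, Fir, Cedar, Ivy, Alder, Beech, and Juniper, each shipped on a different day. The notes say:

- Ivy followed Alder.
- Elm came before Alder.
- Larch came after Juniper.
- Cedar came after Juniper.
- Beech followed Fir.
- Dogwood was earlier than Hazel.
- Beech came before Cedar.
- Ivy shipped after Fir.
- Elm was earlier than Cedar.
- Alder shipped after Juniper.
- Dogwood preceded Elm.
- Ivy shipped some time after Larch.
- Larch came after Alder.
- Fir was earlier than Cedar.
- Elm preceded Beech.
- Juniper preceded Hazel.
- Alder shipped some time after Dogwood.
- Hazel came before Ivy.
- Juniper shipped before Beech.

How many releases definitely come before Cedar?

5

Directly stated before Cedar: Beech, Elm, Fir, and Juniper.
Dogwood reaches Cedar via Dogwood → Elm → Cedar.
No chain forces Larch (or any of the others) ahead of Cedar.
That's Beech, Dogwood, Elm, Fir, and Juniper — 5 in all.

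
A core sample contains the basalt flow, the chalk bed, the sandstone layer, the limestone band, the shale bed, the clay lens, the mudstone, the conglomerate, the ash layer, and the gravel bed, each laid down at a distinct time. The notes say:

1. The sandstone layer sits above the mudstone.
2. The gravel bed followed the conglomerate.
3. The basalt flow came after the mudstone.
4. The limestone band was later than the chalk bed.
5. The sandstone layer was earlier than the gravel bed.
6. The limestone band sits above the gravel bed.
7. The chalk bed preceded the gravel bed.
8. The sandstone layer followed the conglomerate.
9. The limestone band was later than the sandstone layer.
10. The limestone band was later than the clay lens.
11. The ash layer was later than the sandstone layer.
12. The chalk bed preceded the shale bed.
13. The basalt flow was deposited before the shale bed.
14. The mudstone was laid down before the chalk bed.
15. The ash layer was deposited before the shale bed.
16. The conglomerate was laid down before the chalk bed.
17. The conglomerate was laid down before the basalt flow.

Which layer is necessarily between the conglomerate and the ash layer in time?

the sandstone layer

Tracing the constraints gives the conglomerate → the sandstone layer → the ash layer, so the sandstone layer sits after the conglomerate and before the ash layer.
No other layer is forced both after the conglomerate and before the ash layer.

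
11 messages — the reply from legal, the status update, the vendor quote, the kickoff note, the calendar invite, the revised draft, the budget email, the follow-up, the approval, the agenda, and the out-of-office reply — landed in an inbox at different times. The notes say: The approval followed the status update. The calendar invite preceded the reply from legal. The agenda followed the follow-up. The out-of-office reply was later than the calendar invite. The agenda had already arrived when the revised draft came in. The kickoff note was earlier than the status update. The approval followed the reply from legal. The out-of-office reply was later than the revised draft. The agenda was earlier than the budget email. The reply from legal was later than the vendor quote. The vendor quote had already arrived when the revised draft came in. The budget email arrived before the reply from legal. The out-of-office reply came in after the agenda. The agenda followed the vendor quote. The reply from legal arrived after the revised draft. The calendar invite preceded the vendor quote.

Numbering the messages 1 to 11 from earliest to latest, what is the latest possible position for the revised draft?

The revised draft must come before the approval, the out-of-office reply, and the reply from legal — 3 messages forced after it.
Everything else can be placed before the revised draft in some valid order, so the revised draft can sit as late as position 11 − 3 = 8.

8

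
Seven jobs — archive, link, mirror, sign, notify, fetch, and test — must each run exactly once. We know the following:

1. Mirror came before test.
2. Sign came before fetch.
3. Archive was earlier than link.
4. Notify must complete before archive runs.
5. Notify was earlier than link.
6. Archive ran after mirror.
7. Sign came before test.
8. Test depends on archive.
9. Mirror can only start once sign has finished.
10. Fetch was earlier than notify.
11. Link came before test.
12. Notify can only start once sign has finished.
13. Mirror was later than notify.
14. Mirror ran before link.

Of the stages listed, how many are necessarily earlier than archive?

Directly stated before archive: mirror and notify.
Fetch reaches archive via fetch → notify → archive.
Sign reaches archive via sign → mirror → archive.
That's fetch, mirror, notify, and sign — 4 in all.

4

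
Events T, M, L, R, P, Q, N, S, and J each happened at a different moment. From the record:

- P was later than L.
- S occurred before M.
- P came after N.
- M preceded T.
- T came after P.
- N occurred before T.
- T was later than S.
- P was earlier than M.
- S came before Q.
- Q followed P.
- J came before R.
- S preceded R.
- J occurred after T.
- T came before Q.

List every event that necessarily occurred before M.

Directly stated before M: P and S.
L reaches M via L → P → M.
N reaches M via N → P → M.
No chain forces Q (or any of the others) ahead of M.

L, N, P, S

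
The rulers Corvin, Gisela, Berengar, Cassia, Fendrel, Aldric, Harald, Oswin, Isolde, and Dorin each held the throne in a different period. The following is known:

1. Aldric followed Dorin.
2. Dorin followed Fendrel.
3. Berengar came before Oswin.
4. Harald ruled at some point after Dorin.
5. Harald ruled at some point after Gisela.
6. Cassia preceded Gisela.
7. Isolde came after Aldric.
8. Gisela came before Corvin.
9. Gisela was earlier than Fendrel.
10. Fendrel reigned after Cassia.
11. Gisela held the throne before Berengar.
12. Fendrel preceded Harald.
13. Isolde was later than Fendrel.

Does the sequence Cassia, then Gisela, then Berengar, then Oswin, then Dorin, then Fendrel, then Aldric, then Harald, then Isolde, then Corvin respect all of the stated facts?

The constraints require Fendrel before Dorin, but in the proposed sequence Dorin appears ahead of Fendrel. That one violation is enough.

no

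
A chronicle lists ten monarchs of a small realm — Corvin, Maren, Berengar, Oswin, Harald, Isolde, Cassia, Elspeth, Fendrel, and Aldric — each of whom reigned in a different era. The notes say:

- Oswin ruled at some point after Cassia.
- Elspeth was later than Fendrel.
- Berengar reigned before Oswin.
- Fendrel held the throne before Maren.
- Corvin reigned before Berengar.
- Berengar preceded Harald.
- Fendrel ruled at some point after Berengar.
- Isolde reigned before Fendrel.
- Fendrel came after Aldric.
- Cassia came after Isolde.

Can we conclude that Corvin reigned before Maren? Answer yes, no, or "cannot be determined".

yes

Chain the constraints: Corvin → Berengar → Fendrel → Maren. Each link is directly stated, so Corvin comes before Maren.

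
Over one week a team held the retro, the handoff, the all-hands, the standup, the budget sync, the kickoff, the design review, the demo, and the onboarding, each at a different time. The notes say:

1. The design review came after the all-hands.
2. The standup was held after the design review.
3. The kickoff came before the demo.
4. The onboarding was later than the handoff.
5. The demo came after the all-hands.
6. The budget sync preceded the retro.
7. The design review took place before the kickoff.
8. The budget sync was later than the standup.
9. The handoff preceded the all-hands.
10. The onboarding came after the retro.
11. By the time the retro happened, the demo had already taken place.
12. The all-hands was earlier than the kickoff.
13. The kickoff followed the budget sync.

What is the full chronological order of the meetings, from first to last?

the handoff, the all-hands, the design review, the standup, the budget sync, the kickoff, the demo, the retro, the onboarding

The constraints fix every adjacent pair, so only one ordering works:
the handoff → the all-hands → the design review → the standup → the budget sync → the kickoff → the demo → the retro → the onboarding.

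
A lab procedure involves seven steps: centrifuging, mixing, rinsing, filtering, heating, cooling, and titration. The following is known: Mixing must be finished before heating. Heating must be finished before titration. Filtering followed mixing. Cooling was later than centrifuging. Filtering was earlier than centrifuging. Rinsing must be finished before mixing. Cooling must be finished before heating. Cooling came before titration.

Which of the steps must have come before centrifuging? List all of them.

Directly stated before centrifuging: filtering.
Mixing reaches centrifuging via mixing → filtering → centrifuging.
Rinsing reaches centrifuging via rinsing → mixing → filtering → centrifuging.
No chain forces heating (or any of the others) ahead of centrifuging.

filtering, mixing, rinsing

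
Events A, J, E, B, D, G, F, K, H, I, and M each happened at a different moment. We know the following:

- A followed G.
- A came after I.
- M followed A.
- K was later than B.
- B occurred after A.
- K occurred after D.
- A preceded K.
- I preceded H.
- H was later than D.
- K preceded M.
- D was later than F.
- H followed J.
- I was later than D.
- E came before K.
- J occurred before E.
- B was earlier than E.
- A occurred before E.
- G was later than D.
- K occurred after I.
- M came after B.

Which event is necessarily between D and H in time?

I

Tracing the constraints gives D → I → H, so I sits after D and before H.
No other event is forced both after D and before H.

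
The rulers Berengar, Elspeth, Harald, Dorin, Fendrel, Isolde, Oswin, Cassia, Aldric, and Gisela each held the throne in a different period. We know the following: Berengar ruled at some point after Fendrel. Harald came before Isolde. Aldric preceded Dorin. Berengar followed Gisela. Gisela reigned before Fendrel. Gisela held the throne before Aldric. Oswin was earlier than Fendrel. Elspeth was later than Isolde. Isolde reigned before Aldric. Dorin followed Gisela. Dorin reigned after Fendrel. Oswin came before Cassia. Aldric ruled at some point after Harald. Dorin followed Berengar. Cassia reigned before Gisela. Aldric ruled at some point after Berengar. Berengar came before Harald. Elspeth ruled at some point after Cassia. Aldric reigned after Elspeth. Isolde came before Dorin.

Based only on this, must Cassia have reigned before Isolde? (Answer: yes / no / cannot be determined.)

Chain the constraints: Cassia → Gisela → Berengar → Harald → Isolde. Each link is directly stated, so Cassia comes before Isolde.

yes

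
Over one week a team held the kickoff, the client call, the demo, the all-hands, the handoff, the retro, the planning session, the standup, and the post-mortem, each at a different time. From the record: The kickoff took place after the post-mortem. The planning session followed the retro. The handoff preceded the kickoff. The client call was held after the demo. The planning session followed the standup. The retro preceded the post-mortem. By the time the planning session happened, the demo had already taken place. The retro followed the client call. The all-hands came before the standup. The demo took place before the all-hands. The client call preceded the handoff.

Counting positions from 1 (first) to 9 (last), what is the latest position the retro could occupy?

The retro must come before the kickoff, the planning session, and the post-mortem — 3 meetings forced after it.
Everything else can be placed before the retro in some valid order, so the retro can sit as late as position 9 − 3 = 6.

6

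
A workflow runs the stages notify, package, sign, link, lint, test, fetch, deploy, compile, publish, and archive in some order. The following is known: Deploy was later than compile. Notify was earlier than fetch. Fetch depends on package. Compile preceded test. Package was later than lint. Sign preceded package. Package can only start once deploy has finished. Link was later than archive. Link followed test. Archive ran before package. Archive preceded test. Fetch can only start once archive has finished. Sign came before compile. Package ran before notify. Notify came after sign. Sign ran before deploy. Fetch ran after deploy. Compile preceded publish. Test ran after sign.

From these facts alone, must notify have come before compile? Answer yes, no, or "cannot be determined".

no

Tracing the constraints gives compile → deploy → package → notify, so compile must come before notify.
That means notify cannot be before compile.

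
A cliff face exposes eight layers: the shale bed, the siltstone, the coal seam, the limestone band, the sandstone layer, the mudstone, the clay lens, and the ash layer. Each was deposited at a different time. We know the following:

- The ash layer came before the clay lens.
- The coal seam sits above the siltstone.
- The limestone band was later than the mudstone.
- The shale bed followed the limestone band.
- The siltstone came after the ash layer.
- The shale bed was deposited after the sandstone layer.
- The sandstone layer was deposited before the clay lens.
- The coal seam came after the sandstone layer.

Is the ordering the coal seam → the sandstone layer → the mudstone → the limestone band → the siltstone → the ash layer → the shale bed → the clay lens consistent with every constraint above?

no

The constraints require the siltstone before the coal seam, but in the proposed sequence the coal seam appears ahead of the siltstone. That one violation is enough.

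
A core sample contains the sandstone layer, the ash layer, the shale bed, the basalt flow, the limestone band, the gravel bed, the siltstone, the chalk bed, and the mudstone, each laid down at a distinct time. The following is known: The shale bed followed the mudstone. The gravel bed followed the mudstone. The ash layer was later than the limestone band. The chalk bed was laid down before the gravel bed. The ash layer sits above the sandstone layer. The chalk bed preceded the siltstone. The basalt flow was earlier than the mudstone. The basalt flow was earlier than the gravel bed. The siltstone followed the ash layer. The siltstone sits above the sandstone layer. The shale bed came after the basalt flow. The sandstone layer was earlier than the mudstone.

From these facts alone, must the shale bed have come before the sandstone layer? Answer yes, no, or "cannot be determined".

no

Tracing the constraints gives the sandstone layer → the mudstone → the shale bed, so the sandstone layer must come before the shale bed.
That means the shale bed cannot be before the sandstone layer.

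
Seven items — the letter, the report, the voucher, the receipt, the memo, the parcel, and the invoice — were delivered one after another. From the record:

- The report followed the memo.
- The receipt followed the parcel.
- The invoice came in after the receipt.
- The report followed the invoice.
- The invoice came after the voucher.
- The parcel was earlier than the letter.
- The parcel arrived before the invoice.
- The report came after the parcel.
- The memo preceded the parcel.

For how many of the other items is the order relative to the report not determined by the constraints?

Forced before the report: the invoice, the memo, the parcel, the receipt, and the voucher.
That leaves the letter with no forced order relative to the report — 1.

1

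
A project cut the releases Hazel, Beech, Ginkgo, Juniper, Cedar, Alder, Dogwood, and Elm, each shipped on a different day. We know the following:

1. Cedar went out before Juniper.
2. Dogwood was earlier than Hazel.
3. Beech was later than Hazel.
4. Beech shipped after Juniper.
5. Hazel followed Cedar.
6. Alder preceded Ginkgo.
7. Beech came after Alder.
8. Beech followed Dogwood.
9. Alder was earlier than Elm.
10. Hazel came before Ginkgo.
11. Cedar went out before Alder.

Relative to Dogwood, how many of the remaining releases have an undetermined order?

4

Forced after Dogwood: Beech, Ginkgo, and Hazel.
That leaves Alder, Cedar, Elm, and Juniper with no forced order relative to Dogwood — 4.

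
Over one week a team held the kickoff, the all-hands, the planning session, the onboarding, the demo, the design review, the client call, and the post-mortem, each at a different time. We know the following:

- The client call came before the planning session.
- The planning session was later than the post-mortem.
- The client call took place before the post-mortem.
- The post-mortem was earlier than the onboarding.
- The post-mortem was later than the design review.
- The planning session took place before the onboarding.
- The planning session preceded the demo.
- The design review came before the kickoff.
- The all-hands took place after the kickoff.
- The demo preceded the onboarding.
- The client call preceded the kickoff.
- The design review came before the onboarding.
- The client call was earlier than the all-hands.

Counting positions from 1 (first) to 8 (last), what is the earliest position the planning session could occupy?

The client call, the design review, and the post-mortem must all come before the planning session — 3 forced predecessors.
Nothing else is forced ahead of the planning session, so its earliest slot is position 3 + 1 = 4.

4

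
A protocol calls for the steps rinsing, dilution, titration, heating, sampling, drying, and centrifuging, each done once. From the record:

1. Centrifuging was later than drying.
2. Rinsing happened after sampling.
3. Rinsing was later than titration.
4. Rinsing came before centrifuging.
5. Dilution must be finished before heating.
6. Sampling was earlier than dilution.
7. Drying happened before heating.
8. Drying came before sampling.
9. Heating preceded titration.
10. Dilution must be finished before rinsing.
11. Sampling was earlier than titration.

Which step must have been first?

Drying has a chain of constraints placing it before every other step, so drying must be first.

drying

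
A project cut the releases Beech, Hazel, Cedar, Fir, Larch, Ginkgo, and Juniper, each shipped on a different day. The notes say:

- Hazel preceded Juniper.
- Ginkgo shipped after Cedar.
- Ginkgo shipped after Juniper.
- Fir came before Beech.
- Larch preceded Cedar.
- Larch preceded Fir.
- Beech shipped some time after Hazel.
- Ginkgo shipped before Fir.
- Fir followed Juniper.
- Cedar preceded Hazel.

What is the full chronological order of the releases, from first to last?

Larch, Cedar, Hazel, Juniper, Ginkgo, Fir, Beech

The constraints fix every adjacent pair, so only one ordering works:
Larch → Cedar → Hazel → Juniper → Ginkgo → Fir → Beech.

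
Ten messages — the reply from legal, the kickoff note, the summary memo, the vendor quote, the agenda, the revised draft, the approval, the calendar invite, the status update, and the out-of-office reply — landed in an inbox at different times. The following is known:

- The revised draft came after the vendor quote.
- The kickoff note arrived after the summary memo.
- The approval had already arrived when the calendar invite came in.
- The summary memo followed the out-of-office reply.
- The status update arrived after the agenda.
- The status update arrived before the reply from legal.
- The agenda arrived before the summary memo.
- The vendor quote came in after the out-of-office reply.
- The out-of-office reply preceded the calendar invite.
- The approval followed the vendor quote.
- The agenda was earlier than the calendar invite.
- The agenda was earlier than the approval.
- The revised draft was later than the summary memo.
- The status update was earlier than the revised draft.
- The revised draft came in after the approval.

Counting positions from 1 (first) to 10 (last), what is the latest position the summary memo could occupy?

The summary memo must come before the kickoff note and the revised draft — 2 messages forced after it.
Everything else can be placed before the summary memo in some valid order, so the summary memo can sit as late as position 10 − 2 = 8.

8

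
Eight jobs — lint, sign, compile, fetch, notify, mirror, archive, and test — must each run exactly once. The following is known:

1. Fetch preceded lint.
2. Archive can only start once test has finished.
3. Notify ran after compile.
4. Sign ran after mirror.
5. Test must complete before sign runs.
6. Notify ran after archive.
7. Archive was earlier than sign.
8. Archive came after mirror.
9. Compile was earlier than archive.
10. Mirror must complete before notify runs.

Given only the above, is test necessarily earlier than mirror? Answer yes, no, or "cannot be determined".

cannot be determined

No chain of stated constraints runs from test to mirror, and none runs from mirror to test either.
So the relative order of test and mirror is not fixed by the given facts.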